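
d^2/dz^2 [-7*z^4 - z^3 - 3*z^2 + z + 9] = -84*z^2 - 6*z - 6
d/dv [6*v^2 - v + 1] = 12*v - 1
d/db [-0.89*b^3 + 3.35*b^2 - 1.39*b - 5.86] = -2.67*b^2 + 6.7*b - 1.39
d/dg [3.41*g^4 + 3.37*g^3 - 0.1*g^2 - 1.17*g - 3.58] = 13.64*g^3 + 10.11*g^2 - 0.2*g - 1.17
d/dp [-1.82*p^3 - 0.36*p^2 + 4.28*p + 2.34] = -5.46*p^2 - 0.72*p + 4.28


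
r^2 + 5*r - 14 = (r - 2)*(r + 7)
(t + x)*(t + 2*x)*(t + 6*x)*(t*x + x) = t^4*x + 9*t^3*x^2 + t^3*x + 20*t^2*x^3 + 9*t^2*x^2 + 12*t*x^4 + 20*t*x^3 + 12*x^4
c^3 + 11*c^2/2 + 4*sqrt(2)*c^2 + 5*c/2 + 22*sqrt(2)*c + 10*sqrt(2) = (c + 1/2)*(c + 5)*(c + 4*sqrt(2))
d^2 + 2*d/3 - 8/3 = (d - 4/3)*(d + 2)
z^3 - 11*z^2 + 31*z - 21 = (z - 7)*(z - 3)*(z - 1)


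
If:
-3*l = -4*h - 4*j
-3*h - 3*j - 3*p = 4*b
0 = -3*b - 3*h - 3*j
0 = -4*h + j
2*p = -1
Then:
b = 3/2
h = -3/10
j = -6/5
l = -2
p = -1/2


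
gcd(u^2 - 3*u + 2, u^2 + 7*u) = 1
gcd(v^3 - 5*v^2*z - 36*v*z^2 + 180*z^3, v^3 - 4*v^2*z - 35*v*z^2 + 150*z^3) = -v^2 - v*z + 30*z^2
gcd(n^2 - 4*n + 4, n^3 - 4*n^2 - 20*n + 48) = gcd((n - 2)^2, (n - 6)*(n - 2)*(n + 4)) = n - 2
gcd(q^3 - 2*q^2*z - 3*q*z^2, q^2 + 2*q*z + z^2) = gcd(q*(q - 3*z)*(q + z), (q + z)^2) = q + z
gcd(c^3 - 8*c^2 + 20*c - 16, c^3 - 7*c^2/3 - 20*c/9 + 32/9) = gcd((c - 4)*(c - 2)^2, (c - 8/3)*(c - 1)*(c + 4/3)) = 1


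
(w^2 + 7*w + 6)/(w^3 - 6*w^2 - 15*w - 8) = (w + 6)/(w^2 - 7*w - 8)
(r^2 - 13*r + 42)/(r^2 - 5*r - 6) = (r - 7)/(r + 1)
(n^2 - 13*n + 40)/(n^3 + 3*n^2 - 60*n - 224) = (n - 5)/(n^2 + 11*n + 28)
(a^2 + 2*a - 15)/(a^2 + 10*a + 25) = (a - 3)/(a + 5)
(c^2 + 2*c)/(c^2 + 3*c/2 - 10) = 2*c*(c + 2)/(2*c^2 + 3*c - 20)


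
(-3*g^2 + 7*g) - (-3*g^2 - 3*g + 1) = 10*g - 1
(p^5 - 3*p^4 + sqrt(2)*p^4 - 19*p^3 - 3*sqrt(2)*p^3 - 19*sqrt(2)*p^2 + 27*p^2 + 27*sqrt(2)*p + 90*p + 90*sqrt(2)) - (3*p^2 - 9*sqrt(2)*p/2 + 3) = p^5 - 3*p^4 + sqrt(2)*p^4 - 19*p^3 - 3*sqrt(2)*p^3 - 19*sqrt(2)*p^2 + 24*p^2 + 63*sqrt(2)*p/2 + 90*p - 3 + 90*sqrt(2)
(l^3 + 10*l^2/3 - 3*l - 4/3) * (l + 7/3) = l^4 + 17*l^3/3 + 43*l^2/9 - 25*l/3 - 28/9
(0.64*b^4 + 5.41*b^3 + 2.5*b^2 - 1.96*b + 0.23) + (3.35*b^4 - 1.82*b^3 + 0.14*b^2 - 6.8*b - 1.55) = 3.99*b^4 + 3.59*b^3 + 2.64*b^2 - 8.76*b - 1.32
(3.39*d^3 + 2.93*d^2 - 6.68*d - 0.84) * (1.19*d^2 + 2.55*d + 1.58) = 4.0341*d^5 + 12.1312*d^4 + 4.8785*d^3 - 13.4042*d^2 - 12.6964*d - 1.3272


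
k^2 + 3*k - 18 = (k - 3)*(k + 6)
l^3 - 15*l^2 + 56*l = l*(l - 8)*(l - 7)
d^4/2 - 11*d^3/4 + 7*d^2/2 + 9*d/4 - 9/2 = (d/2 + 1/2)*(d - 3)*(d - 2)*(d - 3/2)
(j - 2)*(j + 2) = j^2 - 4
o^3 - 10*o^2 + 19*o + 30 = (o - 6)*(o - 5)*(o + 1)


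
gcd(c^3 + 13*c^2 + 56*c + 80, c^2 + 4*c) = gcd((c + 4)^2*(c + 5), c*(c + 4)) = c + 4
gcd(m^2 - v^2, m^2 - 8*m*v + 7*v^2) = -m + v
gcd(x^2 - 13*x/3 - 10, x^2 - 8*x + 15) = 1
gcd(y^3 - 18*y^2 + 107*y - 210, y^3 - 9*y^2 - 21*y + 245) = y - 7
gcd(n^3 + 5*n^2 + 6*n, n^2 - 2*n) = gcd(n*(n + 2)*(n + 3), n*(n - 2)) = n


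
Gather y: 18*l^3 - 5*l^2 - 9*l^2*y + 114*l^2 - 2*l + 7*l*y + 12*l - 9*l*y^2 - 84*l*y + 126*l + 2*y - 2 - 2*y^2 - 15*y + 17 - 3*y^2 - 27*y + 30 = 18*l^3 + 109*l^2 + 136*l + y^2*(-9*l - 5) + y*(-9*l^2 - 77*l - 40) + 45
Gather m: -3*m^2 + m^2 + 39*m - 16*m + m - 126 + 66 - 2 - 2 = -2*m^2 + 24*m - 64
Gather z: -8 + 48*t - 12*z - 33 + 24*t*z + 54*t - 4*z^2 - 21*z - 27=102*t - 4*z^2 + z*(24*t - 33) - 68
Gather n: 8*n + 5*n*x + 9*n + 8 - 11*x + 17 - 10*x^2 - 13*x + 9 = n*(5*x + 17) - 10*x^2 - 24*x + 34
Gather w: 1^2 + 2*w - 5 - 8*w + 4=-6*w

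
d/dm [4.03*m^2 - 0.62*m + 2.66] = 8.06*m - 0.62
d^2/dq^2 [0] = 0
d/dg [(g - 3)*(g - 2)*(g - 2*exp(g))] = -2*g^2*exp(g) + 3*g^2 + 6*g*exp(g) - 10*g - 2*exp(g) + 6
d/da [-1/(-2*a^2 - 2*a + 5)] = 2*(-2*a - 1)/(2*a^2 + 2*a - 5)^2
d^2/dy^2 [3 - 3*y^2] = -6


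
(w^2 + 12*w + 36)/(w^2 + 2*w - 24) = (w + 6)/(w - 4)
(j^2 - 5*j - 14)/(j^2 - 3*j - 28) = (j + 2)/(j + 4)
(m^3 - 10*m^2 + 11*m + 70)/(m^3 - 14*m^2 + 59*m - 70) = (m + 2)/(m - 2)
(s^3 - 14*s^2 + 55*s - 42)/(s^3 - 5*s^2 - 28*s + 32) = (s^2 - 13*s + 42)/(s^2 - 4*s - 32)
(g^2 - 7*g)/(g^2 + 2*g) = (g - 7)/(g + 2)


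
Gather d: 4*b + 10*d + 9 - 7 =4*b + 10*d + 2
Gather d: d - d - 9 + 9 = 0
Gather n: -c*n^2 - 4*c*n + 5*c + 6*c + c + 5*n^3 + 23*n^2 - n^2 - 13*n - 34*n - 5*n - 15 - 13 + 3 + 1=12*c + 5*n^3 + n^2*(22 - c) + n*(-4*c - 52) - 24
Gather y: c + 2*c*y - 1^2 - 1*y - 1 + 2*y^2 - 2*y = c + 2*y^2 + y*(2*c - 3) - 2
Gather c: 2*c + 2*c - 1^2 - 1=4*c - 2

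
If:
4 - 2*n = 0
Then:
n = 2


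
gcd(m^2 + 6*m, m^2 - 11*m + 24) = 1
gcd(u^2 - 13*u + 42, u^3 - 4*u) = 1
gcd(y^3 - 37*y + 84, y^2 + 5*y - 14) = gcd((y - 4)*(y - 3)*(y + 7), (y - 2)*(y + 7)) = y + 7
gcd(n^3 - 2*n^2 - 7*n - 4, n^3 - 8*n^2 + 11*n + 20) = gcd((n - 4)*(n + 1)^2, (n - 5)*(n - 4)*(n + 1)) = n^2 - 3*n - 4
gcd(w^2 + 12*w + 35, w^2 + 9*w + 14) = w + 7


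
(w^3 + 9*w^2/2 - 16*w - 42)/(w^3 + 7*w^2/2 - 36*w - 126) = (2*w^2 - 3*w - 14)/(2*w^2 - 5*w - 42)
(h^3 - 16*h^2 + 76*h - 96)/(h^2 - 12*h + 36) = (h^2 - 10*h + 16)/(h - 6)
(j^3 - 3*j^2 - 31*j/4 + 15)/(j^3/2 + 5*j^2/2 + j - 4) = (4*j^3 - 12*j^2 - 31*j + 60)/(2*(j^3 + 5*j^2 + 2*j - 8))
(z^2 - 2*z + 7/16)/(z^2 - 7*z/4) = (z - 1/4)/z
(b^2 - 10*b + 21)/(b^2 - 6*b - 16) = (-b^2 + 10*b - 21)/(-b^2 + 6*b + 16)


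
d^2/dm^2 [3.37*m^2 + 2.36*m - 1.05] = 6.74000000000000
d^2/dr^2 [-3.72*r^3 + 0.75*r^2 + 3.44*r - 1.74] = 1.5 - 22.32*r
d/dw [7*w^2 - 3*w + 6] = 14*w - 3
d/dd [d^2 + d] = 2*d + 1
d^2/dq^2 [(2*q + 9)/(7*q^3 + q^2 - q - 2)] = 2*((2*q + 9)*(21*q^2 + 2*q - 1)^2 + (-42*q^2 - 4*q - (2*q + 9)*(21*q + 1) + 2)*(7*q^3 + q^2 - q - 2))/(7*q^3 + q^2 - q - 2)^3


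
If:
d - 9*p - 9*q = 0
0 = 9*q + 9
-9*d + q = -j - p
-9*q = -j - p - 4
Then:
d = -14/9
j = -1120/81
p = 67/81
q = -1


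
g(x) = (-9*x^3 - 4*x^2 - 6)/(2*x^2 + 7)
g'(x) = -4*x*(-9*x^3 - 4*x^2 - 6)/(2*x^2 + 7)^2 + (-27*x^2 - 8*x)/(2*x^2 + 7) = x*(-18*x^3 - 189*x - 32)/(4*x^4 + 28*x^2 + 49)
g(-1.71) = 2.13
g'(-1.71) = -3.95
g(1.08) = -2.36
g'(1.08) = -3.21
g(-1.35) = 0.83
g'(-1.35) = -3.19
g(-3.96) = 12.78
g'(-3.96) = -4.94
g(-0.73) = -0.57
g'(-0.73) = -1.27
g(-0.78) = -0.51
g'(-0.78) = -1.43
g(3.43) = -13.63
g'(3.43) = -5.18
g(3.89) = -16.00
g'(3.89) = -5.12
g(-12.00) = 50.75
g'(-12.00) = -4.60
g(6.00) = -26.51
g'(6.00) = -4.86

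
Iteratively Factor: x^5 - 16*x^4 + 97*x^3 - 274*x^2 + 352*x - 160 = (x - 5)*(x^4 - 11*x^3 + 42*x^2 - 64*x + 32) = (x - 5)*(x - 1)*(x^3 - 10*x^2 + 32*x - 32) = (x - 5)*(x - 4)*(x - 1)*(x^2 - 6*x + 8) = (x - 5)*(x - 4)*(x - 2)*(x - 1)*(x - 4)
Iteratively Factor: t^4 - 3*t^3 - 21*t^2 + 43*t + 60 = (t + 4)*(t^3 - 7*t^2 + 7*t + 15) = (t - 3)*(t + 4)*(t^2 - 4*t - 5) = (t - 3)*(t + 1)*(t + 4)*(t - 5)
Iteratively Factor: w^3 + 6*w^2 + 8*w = (w + 2)*(w^2 + 4*w) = w*(w + 2)*(w + 4)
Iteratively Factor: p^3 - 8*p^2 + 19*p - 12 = (p - 1)*(p^2 - 7*p + 12) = (p - 3)*(p - 1)*(p - 4)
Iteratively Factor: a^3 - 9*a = (a - 3)*(a^2 + 3*a) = a*(a - 3)*(a + 3)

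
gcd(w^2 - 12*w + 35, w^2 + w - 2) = 1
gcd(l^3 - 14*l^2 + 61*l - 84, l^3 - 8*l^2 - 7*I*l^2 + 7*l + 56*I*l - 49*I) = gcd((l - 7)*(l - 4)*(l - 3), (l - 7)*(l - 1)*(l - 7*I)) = l - 7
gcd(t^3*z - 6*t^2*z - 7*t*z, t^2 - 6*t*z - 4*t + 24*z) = 1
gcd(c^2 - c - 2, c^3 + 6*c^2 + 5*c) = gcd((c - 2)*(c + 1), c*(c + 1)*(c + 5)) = c + 1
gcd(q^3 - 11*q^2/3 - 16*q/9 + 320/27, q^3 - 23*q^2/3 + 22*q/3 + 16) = q - 8/3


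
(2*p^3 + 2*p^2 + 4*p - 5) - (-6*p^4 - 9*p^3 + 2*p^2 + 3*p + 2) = 6*p^4 + 11*p^3 + p - 7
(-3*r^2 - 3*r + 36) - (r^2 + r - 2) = -4*r^2 - 4*r + 38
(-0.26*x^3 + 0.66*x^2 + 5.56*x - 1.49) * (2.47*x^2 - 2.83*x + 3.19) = -0.6422*x^5 + 2.366*x^4 + 11.036*x^3 - 17.3097*x^2 + 21.9531*x - 4.7531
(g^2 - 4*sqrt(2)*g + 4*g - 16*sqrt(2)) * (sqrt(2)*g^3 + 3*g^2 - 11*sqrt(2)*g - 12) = sqrt(2)*g^5 - 5*g^4 + 4*sqrt(2)*g^4 - 23*sqrt(2)*g^3 - 20*g^3 - 92*sqrt(2)*g^2 + 76*g^2 + 48*sqrt(2)*g + 304*g + 192*sqrt(2)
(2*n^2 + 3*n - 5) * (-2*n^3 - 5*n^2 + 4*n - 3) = -4*n^5 - 16*n^4 + 3*n^3 + 31*n^2 - 29*n + 15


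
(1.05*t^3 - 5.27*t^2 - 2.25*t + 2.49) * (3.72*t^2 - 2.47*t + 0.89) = 3.906*t^5 - 22.1979*t^4 + 5.5814*t^3 + 10.13*t^2 - 8.1528*t + 2.2161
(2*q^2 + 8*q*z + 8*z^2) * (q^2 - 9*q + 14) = 2*q^4 + 8*q^3*z - 18*q^3 + 8*q^2*z^2 - 72*q^2*z + 28*q^2 - 72*q*z^2 + 112*q*z + 112*z^2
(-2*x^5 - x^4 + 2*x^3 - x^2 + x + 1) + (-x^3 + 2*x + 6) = -2*x^5 - x^4 + x^3 - x^2 + 3*x + 7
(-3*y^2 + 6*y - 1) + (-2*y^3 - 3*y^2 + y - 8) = -2*y^3 - 6*y^2 + 7*y - 9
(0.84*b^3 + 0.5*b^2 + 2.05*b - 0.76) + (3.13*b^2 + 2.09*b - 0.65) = 0.84*b^3 + 3.63*b^2 + 4.14*b - 1.41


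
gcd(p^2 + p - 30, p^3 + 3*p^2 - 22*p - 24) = p + 6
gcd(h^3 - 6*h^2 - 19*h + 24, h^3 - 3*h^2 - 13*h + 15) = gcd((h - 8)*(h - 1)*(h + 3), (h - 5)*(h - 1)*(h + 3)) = h^2 + 2*h - 3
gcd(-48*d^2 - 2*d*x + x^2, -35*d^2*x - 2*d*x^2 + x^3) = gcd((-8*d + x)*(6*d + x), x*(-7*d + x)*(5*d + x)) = 1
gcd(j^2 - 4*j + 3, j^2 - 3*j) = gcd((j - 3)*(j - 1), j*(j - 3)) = j - 3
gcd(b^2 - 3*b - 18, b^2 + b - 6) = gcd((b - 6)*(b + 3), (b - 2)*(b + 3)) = b + 3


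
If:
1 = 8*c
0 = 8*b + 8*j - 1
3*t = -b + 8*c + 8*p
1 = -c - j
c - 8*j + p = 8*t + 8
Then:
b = 5/4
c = 1/8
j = -9/8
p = 43/488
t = 37/244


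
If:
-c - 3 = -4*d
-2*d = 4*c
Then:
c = -1/3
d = 2/3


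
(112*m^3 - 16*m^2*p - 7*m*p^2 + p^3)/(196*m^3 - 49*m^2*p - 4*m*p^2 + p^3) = (4*m + p)/(7*m + p)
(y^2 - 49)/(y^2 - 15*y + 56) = (y + 7)/(y - 8)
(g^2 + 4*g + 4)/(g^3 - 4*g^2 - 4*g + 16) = (g + 2)/(g^2 - 6*g + 8)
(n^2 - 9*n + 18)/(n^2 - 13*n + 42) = (n - 3)/(n - 7)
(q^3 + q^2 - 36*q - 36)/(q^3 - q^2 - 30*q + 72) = (q^2 - 5*q - 6)/(q^2 - 7*q + 12)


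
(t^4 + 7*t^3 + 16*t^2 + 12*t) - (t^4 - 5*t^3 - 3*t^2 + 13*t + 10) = 12*t^3 + 19*t^2 - t - 10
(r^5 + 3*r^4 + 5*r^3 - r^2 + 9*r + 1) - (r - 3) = r^5 + 3*r^4 + 5*r^3 - r^2 + 8*r + 4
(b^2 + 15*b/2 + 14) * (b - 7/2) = b^3 + 4*b^2 - 49*b/4 - 49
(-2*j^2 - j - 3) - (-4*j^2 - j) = 2*j^2 - 3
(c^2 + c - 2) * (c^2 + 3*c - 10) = c^4 + 4*c^3 - 9*c^2 - 16*c + 20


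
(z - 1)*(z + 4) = z^2 + 3*z - 4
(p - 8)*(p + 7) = p^2 - p - 56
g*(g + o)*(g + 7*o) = g^3 + 8*g^2*o + 7*g*o^2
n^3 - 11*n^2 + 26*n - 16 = (n - 8)*(n - 2)*(n - 1)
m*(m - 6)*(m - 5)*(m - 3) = m^4 - 14*m^3 + 63*m^2 - 90*m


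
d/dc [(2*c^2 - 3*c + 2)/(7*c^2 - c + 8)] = (19*c^2 + 4*c - 22)/(49*c^4 - 14*c^3 + 113*c^2 - 16*c + 64)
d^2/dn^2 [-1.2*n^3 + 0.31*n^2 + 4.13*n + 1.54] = 0.62 - 7.2*n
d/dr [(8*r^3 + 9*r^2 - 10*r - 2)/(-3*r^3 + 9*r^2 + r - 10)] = (99*r^4 - 44*r^3 - 159*r^2 - 144*r + 102)/(9*r^6 - 54*r^5 + 75*r^4 + 78*r^3 - 179*r^2 - 20*r + 100)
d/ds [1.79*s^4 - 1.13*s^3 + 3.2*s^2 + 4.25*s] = 7.16*s^3 - 3.39*s^2 + 6.4*s + 4.25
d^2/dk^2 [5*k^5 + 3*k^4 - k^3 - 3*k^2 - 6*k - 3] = 100*k^3 + 36*k^2 - 6*k - 6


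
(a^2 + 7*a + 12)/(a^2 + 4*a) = (a + 3)/a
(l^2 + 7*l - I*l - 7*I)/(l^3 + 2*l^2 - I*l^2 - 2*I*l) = (l + 7)/(l*(l + 2))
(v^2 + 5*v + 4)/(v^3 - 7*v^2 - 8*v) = (v + 4)/(v*(v - 8))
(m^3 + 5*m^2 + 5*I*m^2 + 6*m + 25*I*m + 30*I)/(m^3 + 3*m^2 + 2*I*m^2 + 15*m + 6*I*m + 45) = (m + 2)/(m - 3*I)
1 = 1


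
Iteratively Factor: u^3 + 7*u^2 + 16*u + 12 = (u + 2)*(u^2 + 5*u + 6) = (u + 2)^2*(u + 3)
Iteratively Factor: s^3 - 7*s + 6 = (s - 2)*(s^2 + 2*s - 3) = (s - 2)*(s - 1)*(s + 3)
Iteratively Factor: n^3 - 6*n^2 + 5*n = (n - 5)*(n^2 - n) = (n - 5)*(n - 1)*(n)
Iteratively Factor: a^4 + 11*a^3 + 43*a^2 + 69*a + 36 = (a + 4)*(a^3 + 7*a^2 + 15*a + 9) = (a + 3)*(a + 4)*(a^2 + 4*a + 3) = (a + 3)^2*(a + 4)*(a + 1)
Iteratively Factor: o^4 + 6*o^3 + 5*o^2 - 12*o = (o + 3)*(o^3 + 3*o^2 - 4*o) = (o - 1)*(o + 3)*(o^2 + 4*o) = (o - 1)*(o + 3)*(o + 4)*(o)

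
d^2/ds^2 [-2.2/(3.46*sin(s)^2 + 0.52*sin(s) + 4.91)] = (105.35008*sin(s)^4 + 11.87472*sin(s)^3 - 306.92992*sin(s)^2 - 29.36648*sin(s) + 73.56008)/(3.46*sin(s)^2 + 0.52*sin(s) + 4.91)^3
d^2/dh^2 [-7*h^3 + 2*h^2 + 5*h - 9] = 4 - 42*h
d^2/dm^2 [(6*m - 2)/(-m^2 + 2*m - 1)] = 12*(-m - 1)/(m^4 - 4*m^3 + 6*m^2 - 4*m + 1)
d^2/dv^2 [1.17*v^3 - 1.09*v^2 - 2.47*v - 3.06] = 7.02*v - 2.18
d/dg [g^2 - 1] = 2*g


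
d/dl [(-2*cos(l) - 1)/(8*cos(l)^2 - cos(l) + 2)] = (16*sin(l)^2 - 16*cos(l) - 11)*sin(l)/(8*sin(l)^2 + cos(l) - 10)^2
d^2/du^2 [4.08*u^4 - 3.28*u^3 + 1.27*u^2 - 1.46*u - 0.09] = 48.96*u^2 - 19.68*u + 2.54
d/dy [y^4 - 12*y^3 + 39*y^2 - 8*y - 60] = 4*y^3 - 36*y^2 + 78*y - 8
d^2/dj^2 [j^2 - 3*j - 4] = 2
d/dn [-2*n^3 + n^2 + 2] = 2*n*(1 - 3*n)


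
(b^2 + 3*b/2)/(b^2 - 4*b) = (b + 3/2)/(b - 4)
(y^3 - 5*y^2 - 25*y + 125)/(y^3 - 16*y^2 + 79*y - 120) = (y^2 - 25)/(y^2 - 11*y + 24)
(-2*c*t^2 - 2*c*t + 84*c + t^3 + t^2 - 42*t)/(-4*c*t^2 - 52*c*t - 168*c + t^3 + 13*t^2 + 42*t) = (-2*c*t + 12*c + t^2 - 6*t)/(-4*c*t - 24*c + t^2 + 6*t)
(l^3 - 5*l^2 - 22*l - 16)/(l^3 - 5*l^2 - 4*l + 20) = (l^2 - 7*l - 8)/(l^2 - 7*l + 10)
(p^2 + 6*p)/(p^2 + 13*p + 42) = p/(p + 7)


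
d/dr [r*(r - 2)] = 2*r - 2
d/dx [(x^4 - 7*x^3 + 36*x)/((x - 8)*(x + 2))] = (2*x^3 - 33*x^2 + 144*x - 144)/(x^2 - 16*x + 64)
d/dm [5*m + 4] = 5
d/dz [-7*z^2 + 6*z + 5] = 6 - 14*z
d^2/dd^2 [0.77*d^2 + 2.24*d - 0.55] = 1.54000000000000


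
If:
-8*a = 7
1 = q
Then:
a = -7/8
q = 1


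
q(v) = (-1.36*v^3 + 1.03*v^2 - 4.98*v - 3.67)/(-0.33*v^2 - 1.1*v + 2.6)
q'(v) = (0.66*v + 1.1)*(-1.36*v^3 + 1.03*v^2 - 4.98*v - 3.67)/(-0.33*v^2 - 1.1*v + 2.6)^2 + (-4.08*v^2 + 2.06*v - 4.98)/(-0.33*v^2 - 1.1*v + 2.6)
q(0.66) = -3.99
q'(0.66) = -6.66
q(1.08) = -9.31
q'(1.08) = -23.74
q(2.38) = 14.85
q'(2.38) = -8.73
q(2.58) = 13.56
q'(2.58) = -4.60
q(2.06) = 20.11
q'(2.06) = -29.46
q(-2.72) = 14.24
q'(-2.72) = -16.08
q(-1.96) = 5.82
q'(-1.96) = -7.40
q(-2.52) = 11.35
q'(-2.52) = -12.96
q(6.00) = 18.28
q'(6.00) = 2.96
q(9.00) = 28.11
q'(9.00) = 3.50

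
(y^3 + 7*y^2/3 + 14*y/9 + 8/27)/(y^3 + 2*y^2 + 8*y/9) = (y + 1/3)/y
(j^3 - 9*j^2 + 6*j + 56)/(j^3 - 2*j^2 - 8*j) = (j - 7)/j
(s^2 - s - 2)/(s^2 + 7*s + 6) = (s - 2)/(s + 6)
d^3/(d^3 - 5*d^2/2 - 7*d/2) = 2*d^2/(2*d^2 - 5*d - 7)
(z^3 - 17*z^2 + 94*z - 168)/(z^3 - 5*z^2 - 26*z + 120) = (z - 7)/(z + 5)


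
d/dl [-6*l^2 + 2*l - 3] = 2 - 12*l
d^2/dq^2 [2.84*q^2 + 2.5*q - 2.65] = 5.68000000000000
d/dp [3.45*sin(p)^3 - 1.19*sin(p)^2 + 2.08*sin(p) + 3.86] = (10.35*sin(p)^2 - 2.38*sin(p) + 2.08)*cos(p)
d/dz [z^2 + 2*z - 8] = 2*z + 2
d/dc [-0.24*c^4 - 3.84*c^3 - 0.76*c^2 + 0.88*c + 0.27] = -0.96*c^3 - 11.52*c^2 - 1.52*c + 0.88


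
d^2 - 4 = (d - 2)*(d + 2)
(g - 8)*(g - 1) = g^2 - 9*g + 8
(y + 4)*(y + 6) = y^2 + 10*y + 24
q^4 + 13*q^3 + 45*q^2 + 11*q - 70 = (q - 1)*(q + 2)*(q + 5)*(q + 7)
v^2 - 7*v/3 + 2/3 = (v - 2)*(v - 1/3)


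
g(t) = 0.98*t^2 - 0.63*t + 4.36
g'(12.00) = 22.89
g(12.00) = 137.92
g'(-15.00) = -30.03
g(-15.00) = 234.31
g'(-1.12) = -2.83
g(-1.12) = 6.29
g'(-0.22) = -1.06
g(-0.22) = 4.55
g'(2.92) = 5.09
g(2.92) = 10.88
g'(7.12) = 13.33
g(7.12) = 49.55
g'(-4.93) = -10.29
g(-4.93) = 31.28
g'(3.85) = 6.92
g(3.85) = 16.46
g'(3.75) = 6.72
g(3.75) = 15.78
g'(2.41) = 4.09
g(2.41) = 8.53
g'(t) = 1.96*t - 0.63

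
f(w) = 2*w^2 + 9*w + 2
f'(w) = 4*w + 9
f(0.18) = 3.68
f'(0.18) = 9.72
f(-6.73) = 32.02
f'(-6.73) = -17.92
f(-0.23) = 0.04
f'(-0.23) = 8.08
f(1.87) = 25.82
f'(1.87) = 16.48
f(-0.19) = 0.36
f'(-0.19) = 8.24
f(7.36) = 176.58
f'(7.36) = 38.44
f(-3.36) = -5.66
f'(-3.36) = -4.44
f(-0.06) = 1.47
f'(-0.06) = 8.76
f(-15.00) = 317.00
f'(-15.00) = -51.00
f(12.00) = 398.00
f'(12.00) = 57.00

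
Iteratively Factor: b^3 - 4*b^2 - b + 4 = (b + 1)*(b^2 - 5*b + 4) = (b - 4)*(b + 1)*(b - 1)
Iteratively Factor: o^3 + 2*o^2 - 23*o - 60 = (o + 3)*(o^2 - o - 20) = (o + 3)*(o + 4)*(o - 5)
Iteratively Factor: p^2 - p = (p)*(p - 1)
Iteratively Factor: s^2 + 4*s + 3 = (s + 3)*(s + 1)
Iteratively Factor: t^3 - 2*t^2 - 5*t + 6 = (t - 3)*(t^2 + t - 2) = (t - 3)*(t + 2)*(t - 1)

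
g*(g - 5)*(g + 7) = g^3 + 2*g^2 - 35*g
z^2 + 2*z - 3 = (z - 1)*(z + 3)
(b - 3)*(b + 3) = b^2 - 9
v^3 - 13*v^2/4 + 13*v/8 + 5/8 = (v - 5/2)*(v - 1)*(v + 1/4)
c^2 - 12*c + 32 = (c - 8)*(c - 4)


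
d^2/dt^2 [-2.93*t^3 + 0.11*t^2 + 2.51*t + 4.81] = 0.22 - 17.58*t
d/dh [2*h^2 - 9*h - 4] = 4*h - 9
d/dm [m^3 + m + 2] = 3*m^2 + 1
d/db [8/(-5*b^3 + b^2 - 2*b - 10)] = 8*(15*b^2 - 2*b + 2)/(5*b^3 - b^2 + 2*b + 10)^2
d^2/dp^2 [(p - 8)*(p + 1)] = 2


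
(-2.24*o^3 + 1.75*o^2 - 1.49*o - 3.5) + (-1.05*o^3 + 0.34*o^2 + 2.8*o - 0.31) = -3.29*o^3 + 2.09*o^2 + 1.31*o - 3.81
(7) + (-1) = 6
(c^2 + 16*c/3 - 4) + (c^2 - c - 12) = 2*c^2 + 13*c/3 - 16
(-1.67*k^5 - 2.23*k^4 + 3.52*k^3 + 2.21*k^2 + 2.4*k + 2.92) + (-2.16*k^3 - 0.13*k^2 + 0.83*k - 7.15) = -1.67*k^5 - 2.23*k^4 + 1.36*k^3 + 2.08*k^2 + 3.23*k - 4.23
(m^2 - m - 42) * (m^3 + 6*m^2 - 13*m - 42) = m^5 + 5*m^4 - 61*m^3 - 281*m^2 + 588*m + 1764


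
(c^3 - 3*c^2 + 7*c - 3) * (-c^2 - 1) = -c^5 + 3*c^4 - 8*c^3 + 6*c^2 - 7*c + 3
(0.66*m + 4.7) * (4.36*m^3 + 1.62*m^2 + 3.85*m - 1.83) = 2.8776*m^4 + 21.5612*m^3 + 10.155*m^2 + 16.8872*m - 8.601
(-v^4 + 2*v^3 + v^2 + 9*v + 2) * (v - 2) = -v^5 + 4*v^4 - 3*v^3 + 7*v^2 - 16*v - 4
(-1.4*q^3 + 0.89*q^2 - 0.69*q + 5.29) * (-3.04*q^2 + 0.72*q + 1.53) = 4.256*q^5 - 3.7136*q^4 + 0.5964*q^3 - 15.2167*q^2 + 2.7531*q + 8.0937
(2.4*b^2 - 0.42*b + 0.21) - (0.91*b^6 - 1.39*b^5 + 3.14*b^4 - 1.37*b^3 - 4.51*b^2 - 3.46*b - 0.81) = -0.91*b^6 + 1.39*b^5 - 3.14*b^4 + 1.37*b^3 + 6.91*b^2 + 3.04*b + 1.02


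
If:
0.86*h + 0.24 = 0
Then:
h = -0.28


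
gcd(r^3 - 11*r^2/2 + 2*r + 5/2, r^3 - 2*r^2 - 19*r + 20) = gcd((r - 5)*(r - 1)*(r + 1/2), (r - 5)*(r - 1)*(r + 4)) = r^2 - 6*r + 5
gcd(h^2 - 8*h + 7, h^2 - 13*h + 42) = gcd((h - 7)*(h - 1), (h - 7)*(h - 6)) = h - 7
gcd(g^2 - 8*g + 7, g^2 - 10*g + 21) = g - 7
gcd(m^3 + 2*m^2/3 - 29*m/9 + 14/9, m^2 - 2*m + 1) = m - 1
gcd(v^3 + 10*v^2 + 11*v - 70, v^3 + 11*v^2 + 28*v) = v + 7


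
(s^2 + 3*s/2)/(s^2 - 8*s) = (s + 3/2)/(s - 8)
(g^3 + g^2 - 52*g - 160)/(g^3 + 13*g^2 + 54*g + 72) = (g^2 - 3*g - 40)/(g^2 + 9*g + 18)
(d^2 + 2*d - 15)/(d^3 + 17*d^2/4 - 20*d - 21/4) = 4*(d + 5)/(4*d^2 + 29*d + 7)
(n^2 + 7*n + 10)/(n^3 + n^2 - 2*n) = (n + 5)/(n*(n - 1))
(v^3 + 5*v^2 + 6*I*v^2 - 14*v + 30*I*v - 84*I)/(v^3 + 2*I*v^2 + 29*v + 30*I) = (v^2 + 5*v - 14)/(v^2 - 4*I*v + 5)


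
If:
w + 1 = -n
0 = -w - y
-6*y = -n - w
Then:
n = -7/6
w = 1/6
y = -1/6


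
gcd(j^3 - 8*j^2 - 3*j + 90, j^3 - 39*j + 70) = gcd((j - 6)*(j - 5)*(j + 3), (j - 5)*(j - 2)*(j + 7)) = j - 5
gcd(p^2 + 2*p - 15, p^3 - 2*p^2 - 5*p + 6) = p - 3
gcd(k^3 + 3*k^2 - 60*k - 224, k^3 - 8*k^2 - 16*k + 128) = k^2 - 4*k - 32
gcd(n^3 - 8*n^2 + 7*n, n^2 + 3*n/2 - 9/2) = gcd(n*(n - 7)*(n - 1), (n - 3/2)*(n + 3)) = 1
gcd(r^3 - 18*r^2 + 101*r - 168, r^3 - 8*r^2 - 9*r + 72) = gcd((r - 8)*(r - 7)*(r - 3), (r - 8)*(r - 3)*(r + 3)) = r^2 - 11*r + 24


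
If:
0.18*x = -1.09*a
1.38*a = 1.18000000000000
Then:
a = 0.86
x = -5.18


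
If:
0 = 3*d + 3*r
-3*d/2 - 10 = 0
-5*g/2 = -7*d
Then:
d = -20/3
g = -56/3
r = 20/3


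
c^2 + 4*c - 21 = (c - 3)*(c + 7)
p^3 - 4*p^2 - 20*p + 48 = (p - 6)*(p - 2)*(p + 4)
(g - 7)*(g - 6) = g^2 - 13*g + 42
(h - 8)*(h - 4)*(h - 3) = h^3 - 15*h^2 + 68*h - 96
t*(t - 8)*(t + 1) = t^3 - 7*t^2 - 8*t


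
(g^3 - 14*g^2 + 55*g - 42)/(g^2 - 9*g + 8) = (g^2 - 13*g + 42)/(g - 8)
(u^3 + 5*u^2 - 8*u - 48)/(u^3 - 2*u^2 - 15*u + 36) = (u + 4)/(u - 3)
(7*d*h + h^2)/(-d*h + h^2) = (-7*d - h)/(d - h)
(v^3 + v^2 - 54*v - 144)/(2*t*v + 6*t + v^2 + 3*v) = (v^2 - 2*v - 48)/(2*t + v)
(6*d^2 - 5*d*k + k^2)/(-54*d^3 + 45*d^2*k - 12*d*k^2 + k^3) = (-2*d + k)/(18*d^2 - 9*d*k + k^2)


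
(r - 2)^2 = r^2 - 4*r + 4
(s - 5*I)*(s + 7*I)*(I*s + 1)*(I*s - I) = -s^4 + s^3 - I*s^3 - 37*s^2 + I*s^2 + 37*s + 35*I*s - 35*I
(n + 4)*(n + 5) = n^2 + 9*n + 20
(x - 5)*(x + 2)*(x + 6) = x^3 + 3*x^2 - 28*x - 60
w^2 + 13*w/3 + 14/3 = (w + 2)*(w + 7/3)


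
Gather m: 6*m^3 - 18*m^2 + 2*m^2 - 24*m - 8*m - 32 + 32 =6*m^3 - 16*m^2 - 32*m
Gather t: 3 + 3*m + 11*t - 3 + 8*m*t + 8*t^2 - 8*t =3*m + 8*t^2 + t*(8*m + 3)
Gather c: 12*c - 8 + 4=12*c - 4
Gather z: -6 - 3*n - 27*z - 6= -3*n - 27*z - 12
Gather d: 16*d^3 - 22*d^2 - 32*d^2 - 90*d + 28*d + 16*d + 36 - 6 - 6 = 16*d^3 - 54*d^2 - 46*d + 24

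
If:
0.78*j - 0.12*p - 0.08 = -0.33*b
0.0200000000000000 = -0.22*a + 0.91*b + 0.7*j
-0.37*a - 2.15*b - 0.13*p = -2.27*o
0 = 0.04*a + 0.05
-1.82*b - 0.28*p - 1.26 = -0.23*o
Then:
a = -1.25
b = -6.12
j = 7.59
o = -4.18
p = 31.85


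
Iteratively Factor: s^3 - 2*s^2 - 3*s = (s)*(s^2 - 2*s - 3) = s*(s + 1)*(s - 3)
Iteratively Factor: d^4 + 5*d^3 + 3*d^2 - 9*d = (d + 3)*(d^3 + 2*d^2 - 3*d) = (d - 1)*(d + 3)*(d^2 + 3*d) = d*(d - 1)*(d + 3)*(d + 3)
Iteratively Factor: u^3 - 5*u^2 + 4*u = (u - 4)*(u^2 - u) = (u - 4)*(u - 1)*(u)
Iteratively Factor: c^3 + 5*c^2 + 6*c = (c)*(c^2 + 5*c + 6) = c*(c + 2)*(c + 3)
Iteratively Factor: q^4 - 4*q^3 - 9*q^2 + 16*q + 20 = (q + 2)*(q^3 - 6*q^2 + 3*q + 10) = (q + 1)*(q + 2)*(q^2 - 7*q + 10) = (q - 2)*(q + 1)*(q + 2)*(q - 5)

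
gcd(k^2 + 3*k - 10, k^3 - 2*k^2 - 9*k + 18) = k - 2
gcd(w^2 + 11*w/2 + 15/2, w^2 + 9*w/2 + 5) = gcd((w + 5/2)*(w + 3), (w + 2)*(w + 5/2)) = w + 5/2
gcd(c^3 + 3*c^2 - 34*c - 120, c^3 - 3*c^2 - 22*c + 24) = c^2 - 2*c - 24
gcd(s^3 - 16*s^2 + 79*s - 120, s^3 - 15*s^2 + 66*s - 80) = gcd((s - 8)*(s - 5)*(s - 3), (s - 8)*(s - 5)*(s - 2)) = s^2 - 13*s + 40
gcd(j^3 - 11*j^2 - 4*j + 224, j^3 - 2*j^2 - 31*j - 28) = j^2 - 3*j - 28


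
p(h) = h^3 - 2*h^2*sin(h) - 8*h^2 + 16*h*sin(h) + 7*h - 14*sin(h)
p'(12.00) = 171.35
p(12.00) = 719.02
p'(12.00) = 171.35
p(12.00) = 719.02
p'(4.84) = 5.28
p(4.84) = -56.60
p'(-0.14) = -9.13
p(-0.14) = 1.13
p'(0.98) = 4.10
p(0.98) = -0.08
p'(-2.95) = 152.18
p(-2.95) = -100.97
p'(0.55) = 1.37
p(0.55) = -1.44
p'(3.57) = -28.64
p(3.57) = -38.79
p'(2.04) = -10.83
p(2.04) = -1.32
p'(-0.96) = -9.02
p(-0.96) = 10.58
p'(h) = -2*h^2*cos(h) + 3*h^2 - 4*h*sin(h) + 16*h*cos(h) - 16*h + 16*sin(h) - 14*cos(h) + 7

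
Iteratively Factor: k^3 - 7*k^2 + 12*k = (k)*(k^2 - 7*k + 12) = k*(k - 4)*(k - 3)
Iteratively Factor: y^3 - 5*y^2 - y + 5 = (y + 1)*(y^2 - 6*y + 5) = (y - 1)*(y + 1)*(y - 5)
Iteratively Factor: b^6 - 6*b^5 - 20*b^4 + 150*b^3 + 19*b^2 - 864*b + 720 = (b - 3)*(b^5 - 3*b^4 - 29*b^3 + 63*b^2 + 208*b - 240) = (b - 3)*(b + 3)*(b^4 - 6*b^3 - 11*b^2 + 96*b - 80) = (b - 3)*(b - 1)*(b + 3)*(b^3 - 5*b^2 - 16*b + 80) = (b - 5)*(b - 3)*(b - 1)*(b + 3)*(b^2 - 16) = (b - 5)*(b - 3)*(b - 1)*(b + 3)*(b + 4)*(b - 4)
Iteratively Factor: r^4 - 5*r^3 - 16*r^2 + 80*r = (r - 5)*(r^3 - 16*r) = r*(r - 5)*(r^2 - 16) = r*(r - 5)*(r - 4)*(r + 4)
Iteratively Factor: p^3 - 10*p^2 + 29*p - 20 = (p - 5)*(p^2 - 5*p + 4) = (p - 5)*(p - 1)*(p - 4)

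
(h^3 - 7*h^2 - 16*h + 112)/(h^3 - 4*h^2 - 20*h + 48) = (h^2 - 11*h + 28)/(h^2 - 8*h + 12)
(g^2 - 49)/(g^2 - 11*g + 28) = (g + 7)/(g - 4)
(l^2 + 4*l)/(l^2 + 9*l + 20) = l/(l + 5)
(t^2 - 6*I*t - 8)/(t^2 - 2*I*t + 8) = (t - 2*I)/(t + 2*I)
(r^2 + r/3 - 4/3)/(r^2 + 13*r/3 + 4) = (r - 1)/(r + 3)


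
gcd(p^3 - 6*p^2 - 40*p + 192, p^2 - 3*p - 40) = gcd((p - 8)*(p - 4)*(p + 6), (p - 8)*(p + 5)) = p - 8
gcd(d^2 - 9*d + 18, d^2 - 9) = d - 3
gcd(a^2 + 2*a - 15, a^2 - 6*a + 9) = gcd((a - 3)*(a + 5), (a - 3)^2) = a - 3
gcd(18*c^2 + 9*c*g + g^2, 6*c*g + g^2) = 6*c + g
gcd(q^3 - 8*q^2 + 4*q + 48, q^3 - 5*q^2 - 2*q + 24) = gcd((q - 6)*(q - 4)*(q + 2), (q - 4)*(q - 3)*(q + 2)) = q^2 - 2*q - 8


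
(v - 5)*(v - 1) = v^2 - 6*v + 5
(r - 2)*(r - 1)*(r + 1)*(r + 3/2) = r^4 - r^3/2 - 4*r^2 + r/2 + 3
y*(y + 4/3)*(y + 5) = y^3 + 19*y^2/3 + 20*y/3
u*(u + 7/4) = u^2 + 7*u/4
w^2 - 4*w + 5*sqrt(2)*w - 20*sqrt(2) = (w - 4)*(w + 5*sqrt(2))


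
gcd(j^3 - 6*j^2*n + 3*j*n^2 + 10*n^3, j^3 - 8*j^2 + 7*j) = 1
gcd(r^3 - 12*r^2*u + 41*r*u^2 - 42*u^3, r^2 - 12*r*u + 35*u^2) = r - 7*u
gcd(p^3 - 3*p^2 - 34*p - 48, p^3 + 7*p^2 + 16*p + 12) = p^2 + 5*p + 6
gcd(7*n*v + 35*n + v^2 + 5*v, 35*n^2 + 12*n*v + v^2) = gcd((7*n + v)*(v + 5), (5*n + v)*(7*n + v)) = 7*n + v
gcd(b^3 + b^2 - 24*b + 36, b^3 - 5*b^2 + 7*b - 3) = b - 3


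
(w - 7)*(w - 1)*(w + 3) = w^3 - 5*w^2 - 17*w + 21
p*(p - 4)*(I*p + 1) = I*p^3 + p^2 - 4*I*p^2 - 4*p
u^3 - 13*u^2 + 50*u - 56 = (u - 7)*(u - 4)*(u - 2)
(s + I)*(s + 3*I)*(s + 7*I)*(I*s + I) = I*s^4 - 11*s^3 + I*s^3 - 11*s^2 - 31*I*s^2 + 21*s - 31*I*s + 21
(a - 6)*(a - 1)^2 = a^3 - 8*a^2 + 13*a - 6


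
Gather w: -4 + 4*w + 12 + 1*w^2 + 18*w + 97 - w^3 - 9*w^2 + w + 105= -w^3 - 8*w^2 + 23*w + 210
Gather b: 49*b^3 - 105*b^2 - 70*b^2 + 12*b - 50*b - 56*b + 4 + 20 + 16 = 49*b^3 - 175*b^2 - 94*b + 40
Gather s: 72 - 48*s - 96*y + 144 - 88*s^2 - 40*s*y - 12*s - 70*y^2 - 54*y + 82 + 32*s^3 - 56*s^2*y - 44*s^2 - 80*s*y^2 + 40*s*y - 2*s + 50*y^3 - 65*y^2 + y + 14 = 32*s^3 + s^2*(-56*y - 132) + s*(-80*y^2 - 62) + 50*y^3 - 135*y^2 - 149*y + 312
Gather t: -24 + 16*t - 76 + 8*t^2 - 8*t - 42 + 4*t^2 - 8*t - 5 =12*t^2 - 147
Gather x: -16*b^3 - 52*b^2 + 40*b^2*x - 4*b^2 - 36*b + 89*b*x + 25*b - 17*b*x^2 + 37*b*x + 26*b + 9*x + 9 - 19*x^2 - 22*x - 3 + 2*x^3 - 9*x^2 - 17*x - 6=-16*b^3 - 56*b^2 + 15*b + 2*x^3 + x^2*(-17*b - 28) + x*(40*b^2 + 126*b - 30)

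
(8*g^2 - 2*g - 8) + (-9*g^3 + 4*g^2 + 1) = -9*g^3 + 12*g^2 - 2*g - 7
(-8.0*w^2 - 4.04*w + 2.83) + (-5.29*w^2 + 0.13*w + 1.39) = -13.29*w^2 - 3.91*w + 4.22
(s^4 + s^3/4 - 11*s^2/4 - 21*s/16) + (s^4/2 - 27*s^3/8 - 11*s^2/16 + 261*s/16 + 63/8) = 3*s^4/2 - 25*s^3/8 - 55*s^2/16 + 15*s + 63/8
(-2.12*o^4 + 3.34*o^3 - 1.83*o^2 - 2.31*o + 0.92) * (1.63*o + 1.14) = -3.4556*o^5 + 3.0274*o^4 + 0.8247*o^3 - 5.8515*o^2 - 1.1338*o + 1.0488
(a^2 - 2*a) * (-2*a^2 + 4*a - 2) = -2*a^4 + 8*a^3 - 10*a^2 + 4*a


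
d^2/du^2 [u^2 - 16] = 2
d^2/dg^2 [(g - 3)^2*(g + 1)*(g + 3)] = 12*g^2 - 12*g - 24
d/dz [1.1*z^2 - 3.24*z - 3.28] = 2.2*z - 3.24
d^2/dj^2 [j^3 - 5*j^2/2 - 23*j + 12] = 6*j - 5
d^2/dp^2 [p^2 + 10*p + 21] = 2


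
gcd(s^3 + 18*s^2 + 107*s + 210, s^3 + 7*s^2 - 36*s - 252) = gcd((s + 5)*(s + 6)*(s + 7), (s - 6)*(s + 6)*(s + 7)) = s^2 + 13*s + 42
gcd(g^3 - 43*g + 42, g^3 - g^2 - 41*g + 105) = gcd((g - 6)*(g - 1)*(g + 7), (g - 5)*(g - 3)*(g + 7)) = g + 7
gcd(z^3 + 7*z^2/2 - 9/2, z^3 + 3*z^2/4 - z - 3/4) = z - 1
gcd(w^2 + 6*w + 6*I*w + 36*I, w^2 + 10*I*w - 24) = w + 6*I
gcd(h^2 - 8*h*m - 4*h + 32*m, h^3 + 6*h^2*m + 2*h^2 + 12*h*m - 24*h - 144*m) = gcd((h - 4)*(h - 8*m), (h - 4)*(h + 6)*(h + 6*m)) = h - 4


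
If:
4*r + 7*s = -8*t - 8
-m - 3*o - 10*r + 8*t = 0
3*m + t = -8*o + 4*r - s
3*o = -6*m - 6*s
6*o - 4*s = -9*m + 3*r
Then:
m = -16/1441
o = -3760/18733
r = -10928/18733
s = 2088/18733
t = -15096/18733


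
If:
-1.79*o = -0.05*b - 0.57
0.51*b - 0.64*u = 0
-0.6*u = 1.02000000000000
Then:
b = -2.13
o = 0.26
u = -1.70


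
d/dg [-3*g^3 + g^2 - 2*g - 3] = -9*g^2 + 2*g - 2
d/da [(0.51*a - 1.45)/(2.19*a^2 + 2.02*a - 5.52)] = (-1.1169*a^2 + 6.351*a + 0.1138)/(4.7961*a^4 + 8.8476*a^3 - 20.0972*a^2 - 22.3008*a + 30.4704)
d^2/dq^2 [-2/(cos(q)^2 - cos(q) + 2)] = 2*(-4*sin(q)^4 - 5*sin(q)^2 - 23*cos(q)/4 + 3*cos(3*q)/4 + 7)/(sin(q)^2 + cos(q) - 3)^3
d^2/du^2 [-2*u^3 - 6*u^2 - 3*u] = -12*u - 12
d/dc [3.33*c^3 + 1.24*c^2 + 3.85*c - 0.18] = 9.99*c^2 + 2.48*c + 3.85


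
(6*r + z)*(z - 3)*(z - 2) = 6*r*z^2 - 30*r*z + 36*r + z^3 - 5*z^2 + 6*z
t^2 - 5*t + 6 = (t - 3)*(t - 2)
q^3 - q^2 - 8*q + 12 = (q - 2)^2*(q + 3)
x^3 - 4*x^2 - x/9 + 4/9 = (x - 4)*(x - 1/3)*(x + 1/3)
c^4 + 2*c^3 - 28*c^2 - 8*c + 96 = (c - 4)*(c - 2)*(c + 2)*(c + 6)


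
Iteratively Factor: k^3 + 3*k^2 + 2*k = (k)*(k^2 + 3*k + 2) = k*(k + 2)*(k + 1)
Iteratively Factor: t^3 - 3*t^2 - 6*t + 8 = (t - 4)*(t^2 + t - 2) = (t - 4)*(t - 1)*(t + 2)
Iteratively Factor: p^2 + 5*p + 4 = (p + 1)*(p + 4)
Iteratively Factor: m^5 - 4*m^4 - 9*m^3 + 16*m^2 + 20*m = (m)*(m^4 - 4*m^3 - 9*m^2 + 16*m + 20) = m*(m - 2)*(m^3 - 2*m^2 - 13*m - 10) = m*(m - 2)*(m + 1)*(m^2 - 3*m - 10) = m*(m - 2)*(m + 1)*(m + 2)*(m - 5)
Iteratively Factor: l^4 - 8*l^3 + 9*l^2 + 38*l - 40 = (l - 4)*(l^3 - 4*l^2 - 7*l + 10) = (l - 5)*(l - 4)*(l^2 + l - 2) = (l - 5)*(l - 4)*(l - 1)*(l + 2)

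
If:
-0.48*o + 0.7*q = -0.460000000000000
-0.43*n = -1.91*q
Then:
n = 4.44186046511628*q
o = 1.45833333333333*q + 0.958333333333333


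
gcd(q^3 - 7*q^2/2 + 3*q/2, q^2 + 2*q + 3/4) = 1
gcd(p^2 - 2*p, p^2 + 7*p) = p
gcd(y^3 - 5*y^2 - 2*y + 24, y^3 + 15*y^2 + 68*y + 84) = y + 2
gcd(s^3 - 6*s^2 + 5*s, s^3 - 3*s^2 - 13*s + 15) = s^2 - 6*s + 5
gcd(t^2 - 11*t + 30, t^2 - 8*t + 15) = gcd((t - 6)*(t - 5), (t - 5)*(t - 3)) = t - 5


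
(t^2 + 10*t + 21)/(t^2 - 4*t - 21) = (t + 7)/(t - 7)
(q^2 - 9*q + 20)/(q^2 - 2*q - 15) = (q - 4)/(q + 3)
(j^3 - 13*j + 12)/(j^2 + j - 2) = (j^2 + j - 12)/(j + 2)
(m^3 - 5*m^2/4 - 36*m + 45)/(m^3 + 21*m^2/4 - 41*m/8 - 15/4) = 2*(m - 6)/(2*m + 1)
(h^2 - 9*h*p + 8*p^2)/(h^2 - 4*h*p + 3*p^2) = (-h + 8*p)/(-h + 3*p)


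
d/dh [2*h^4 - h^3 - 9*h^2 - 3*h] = 8*h^3 - 3*h^2 - 18*h - 3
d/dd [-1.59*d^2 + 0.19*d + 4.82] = 0.19 - 3.18*d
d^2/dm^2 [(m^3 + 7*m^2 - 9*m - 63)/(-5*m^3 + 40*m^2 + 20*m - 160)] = 2*(-3*m^6 + 3*m^5 + 54*m^4 - 380*m^3 + 924*m^2 + 768*m + 2224)/(m^9 - 24*m^8 + 180*m^7 - 224*m^6 - 2256*m^5 + 4992*m^4 + 9152*m^3 - 23040*m^2 - 12288*m + 32768)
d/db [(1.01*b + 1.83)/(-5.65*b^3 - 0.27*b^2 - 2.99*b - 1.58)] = (11.413*b^3 + 31.2912*b^2 + 0.9882*b + 3.8759)/(31.9225*b^6 + 3.051*b^5 + 33.8599*b^4 + 19.4686*b^3 + 9.7933*b^2 + 9.4484*b + 2.4964)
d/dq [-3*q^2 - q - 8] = -6*q - 1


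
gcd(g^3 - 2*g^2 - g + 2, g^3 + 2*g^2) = 1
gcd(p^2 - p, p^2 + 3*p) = p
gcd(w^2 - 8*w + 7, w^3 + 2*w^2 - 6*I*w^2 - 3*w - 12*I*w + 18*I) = w - 1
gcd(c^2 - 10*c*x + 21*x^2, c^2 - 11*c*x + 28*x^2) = -c + 7*x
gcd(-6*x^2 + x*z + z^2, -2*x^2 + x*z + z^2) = 1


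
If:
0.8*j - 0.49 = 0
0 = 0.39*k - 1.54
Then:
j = 0.61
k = 3.95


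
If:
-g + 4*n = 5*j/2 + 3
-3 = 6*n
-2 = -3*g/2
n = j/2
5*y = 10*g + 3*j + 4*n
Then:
No Solution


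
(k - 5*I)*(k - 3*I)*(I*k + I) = I*k^3 + 8*k^2 + I*k^2 + 8*k - 15*I*k - 15*I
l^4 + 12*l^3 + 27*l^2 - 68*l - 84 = (l - 2)*(l + 1)*(l + 6)*(l + 7)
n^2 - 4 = (n - 2)*(n + 2)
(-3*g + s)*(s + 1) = -3*g*s - 3*g + s^2 + s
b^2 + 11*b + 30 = (b + 5)*(b + 6)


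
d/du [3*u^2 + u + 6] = 6*u + 1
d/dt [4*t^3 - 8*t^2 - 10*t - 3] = 12*t^2 - 16*t - 10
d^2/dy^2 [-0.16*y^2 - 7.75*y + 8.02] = -0.320000000000000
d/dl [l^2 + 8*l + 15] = 2*l + 8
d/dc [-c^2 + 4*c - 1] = 4 - 2*c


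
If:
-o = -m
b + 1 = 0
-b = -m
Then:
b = -1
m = -1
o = -1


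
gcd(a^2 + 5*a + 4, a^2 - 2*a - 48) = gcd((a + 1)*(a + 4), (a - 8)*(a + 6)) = 1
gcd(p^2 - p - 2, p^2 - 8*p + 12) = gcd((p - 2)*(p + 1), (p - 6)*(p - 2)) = p - 2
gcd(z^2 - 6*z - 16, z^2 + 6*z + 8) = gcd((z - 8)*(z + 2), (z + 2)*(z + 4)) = z + 2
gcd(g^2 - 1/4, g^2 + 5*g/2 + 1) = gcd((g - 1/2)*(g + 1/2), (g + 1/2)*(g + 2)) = g + 1/2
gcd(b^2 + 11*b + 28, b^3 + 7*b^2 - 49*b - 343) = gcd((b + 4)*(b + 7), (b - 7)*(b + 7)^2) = b + 7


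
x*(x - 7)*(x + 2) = x^3 - 5*x^2 - 14*x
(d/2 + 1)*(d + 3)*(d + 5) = d^3/2 + 5*d^2 + 31*d/2 + 15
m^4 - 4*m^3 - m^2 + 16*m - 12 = (m - 3)*(m - 2)*(m - 1)*(m + 2)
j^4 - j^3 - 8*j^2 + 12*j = j*(j - 2)^2*(j + 3)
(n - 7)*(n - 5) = n^2 - 12*n + 35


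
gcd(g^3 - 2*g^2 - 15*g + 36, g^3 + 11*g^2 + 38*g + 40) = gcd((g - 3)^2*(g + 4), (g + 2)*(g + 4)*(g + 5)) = g + 4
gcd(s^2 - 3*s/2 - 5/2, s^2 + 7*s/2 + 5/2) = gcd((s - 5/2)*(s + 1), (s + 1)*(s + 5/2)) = s + 1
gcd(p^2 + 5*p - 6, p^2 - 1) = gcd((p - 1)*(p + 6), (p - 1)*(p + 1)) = p - 1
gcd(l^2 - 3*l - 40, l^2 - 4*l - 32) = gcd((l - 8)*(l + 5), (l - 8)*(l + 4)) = l - 8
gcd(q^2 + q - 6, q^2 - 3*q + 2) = q - 2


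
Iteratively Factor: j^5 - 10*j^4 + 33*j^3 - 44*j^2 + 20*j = (j)*(j^4 - 10*j^3 + 33*j^2 - 44*j + 20) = j*(j - 1)*(j^3 - 9*j^2 + 24*j - 20) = j*(j - 2)*(j - 1)*(j^2 - 7*j + 10) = j*(j - 2)^2*(j - 1)*(j - 5)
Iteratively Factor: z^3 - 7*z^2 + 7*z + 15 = (z - 3)*(z^2 - 4*z - 5) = (z - 5)*(z - 3)*(z + 1)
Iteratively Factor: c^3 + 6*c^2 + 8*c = (c + 4)*(c^2 + 2*c) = c*(c + 4)*(c + 2)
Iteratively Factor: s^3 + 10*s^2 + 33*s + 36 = (s + 3)*(s^2 + 7*s + 12) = (s + 3)*(s + 4)*(s + 3)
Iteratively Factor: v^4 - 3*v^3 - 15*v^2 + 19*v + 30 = (v + 1)*(v^3 - 4*v^2 - 11*v + 30) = (v - 2)*(v + 1)*(v^2 - 2*v - 15) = (v - 5)*(v - 2)*(v + 1)*(v + 3)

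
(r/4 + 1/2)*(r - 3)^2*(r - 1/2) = r^4/4 - 9*r^3/8 - r^2/4 + 39*r/8 - 9/4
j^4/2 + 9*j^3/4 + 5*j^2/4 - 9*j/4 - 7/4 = (j/2 + 1/2)*(j - 1)*(j + 1)*(j + 7/2)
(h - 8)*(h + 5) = h^2 - 3*h - 40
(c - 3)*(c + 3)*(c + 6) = c^3 + 6*c^2 - 9*c - 54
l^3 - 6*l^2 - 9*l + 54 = (l - 6)*(l - 3)*(l + 3)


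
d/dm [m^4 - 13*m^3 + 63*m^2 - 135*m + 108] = 4*m^3 - 39*m^2 + 126*m - 135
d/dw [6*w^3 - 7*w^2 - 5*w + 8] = 18*w^2 - 14*w - 5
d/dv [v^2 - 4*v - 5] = 2*v - 4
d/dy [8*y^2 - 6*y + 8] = 16*y - 6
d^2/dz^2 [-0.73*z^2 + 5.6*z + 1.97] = -1.46000000000000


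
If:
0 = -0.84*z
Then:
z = 0.00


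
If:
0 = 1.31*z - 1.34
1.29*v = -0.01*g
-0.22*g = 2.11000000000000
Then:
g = -9.59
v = 0.07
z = 1.02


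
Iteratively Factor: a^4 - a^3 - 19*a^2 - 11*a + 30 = (a - 5)*(a^3 + 4*a^2 + a - 6) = (a - 5)*(a + 2)*(a^2 + 2*a - 3) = (a - 5)*(a - 1)*(a + 2)*(a + 3)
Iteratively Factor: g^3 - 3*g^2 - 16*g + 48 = (g - 3)*(g^2 - 16) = (g - 3)*(g + 4)*(g - 4)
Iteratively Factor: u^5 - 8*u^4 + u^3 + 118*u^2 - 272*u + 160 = (u - 2)*(u^4 - 6*u^3 - 11*u^2 + 96*u - 80) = (u - 4)*(u - 2)*(u^3 - 2*u^2 - 19*u + 20) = (u - 5)*(u - 4)*(u - 2)*(u^2 + 3*u - 4) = (u - 5)*(u - 4)*(u - 2)*(u - 1)*(u + 4)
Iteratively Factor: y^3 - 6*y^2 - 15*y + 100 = (y - 5)*(y^2 - y - 20) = (y - 5)*(y + 4)*(y - 5)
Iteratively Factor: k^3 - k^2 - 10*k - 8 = (k + 1)*(k^2 - 2*k - 8) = (k + 1)*(k + 2)*(k - 4)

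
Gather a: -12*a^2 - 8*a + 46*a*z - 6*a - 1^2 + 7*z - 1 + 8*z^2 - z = -12*a^2 + a*(46*z - 14) + 8*z^2 + 6*z - 2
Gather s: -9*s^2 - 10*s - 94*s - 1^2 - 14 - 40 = -9*s^2 - 104*s - 55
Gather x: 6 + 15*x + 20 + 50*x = 65*x + 26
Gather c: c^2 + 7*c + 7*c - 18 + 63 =c^2 + 14*c + 45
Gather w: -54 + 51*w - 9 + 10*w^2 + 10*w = 10*w^2 + 61*w - 63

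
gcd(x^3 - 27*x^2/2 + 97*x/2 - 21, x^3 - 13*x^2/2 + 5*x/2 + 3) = x - 6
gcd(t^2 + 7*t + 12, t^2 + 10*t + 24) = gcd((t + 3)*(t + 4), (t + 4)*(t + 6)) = t + 4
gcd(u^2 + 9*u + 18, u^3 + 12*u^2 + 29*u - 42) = u + 6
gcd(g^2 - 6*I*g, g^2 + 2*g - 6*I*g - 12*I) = g - 6*I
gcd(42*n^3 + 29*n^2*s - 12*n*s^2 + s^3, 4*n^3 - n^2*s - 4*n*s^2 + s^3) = n + s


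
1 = 1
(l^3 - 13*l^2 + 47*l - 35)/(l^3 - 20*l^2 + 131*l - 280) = (l - 1)/(l - 8)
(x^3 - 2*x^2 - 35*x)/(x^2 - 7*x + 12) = x*(x^2 - 2*x - 35)/(x^2 - 7*x + 12)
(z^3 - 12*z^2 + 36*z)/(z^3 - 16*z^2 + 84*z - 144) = z/(z - 4)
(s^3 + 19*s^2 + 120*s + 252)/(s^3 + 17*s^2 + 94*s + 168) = (s + 6)/(s + 4)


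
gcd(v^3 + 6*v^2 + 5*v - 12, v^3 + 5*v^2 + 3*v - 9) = v^2 + 2*v - 3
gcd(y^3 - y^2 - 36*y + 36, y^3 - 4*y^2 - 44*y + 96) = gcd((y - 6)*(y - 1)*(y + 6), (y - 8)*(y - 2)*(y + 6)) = y + 6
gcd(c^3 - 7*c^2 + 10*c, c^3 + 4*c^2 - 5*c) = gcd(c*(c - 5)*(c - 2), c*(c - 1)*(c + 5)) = c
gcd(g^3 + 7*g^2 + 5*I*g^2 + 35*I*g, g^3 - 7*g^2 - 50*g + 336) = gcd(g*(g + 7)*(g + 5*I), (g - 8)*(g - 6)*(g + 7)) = g + 7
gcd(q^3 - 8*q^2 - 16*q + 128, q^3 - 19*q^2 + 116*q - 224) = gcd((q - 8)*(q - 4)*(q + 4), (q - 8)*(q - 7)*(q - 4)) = q^2 - 12*q + 32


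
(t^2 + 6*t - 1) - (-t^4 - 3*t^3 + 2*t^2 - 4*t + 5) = t^4 + 3*t^3 - t^2 + 10*t - 6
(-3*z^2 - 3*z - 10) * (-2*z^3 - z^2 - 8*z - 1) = 6*z^5 + 9*z^4 + 47*z^3 + 37*z^2 + 83*z + 10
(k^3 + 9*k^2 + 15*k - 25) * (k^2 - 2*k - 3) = k^5 + 7*k^4 - 6*k^3 - 82*k^2 + 5*k + 75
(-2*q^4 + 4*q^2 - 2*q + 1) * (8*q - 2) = -16*q^5 + 4*q^4 + 32*q^3 - 24*q^2 + 12*q - 2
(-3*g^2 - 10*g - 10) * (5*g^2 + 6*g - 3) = -15*g^4 - 68*g^3 - 101*g^2 - 30*g + 30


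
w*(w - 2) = w^2 - 2*w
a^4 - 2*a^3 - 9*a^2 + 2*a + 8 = (a - 4)*(a - 1)*(a + 1)*(a + 2)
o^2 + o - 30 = (o - 5)*(o + 6)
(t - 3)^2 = t^2 - 6*t + 9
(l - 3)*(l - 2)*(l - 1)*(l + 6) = l^4 - 25*l^2 + 60*l - 36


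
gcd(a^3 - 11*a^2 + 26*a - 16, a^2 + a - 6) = a - 2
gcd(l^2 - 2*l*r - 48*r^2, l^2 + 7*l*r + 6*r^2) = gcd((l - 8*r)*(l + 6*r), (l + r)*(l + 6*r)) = l + 6*r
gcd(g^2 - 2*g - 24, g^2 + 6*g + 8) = g + 4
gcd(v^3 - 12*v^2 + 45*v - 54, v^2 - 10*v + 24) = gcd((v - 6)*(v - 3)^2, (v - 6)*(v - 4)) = v - 6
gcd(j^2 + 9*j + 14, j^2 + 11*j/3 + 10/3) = j + 2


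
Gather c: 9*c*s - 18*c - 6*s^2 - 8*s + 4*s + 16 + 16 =c*(9*s - 18) - 6*s^2 - 4*s + 32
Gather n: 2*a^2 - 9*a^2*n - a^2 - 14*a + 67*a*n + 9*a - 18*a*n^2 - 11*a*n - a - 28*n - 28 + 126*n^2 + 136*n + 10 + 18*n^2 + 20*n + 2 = a^2 - 6*a + n^2*(144 - 18*a) + n*(-9*a^2 + 56*a + 128) - 16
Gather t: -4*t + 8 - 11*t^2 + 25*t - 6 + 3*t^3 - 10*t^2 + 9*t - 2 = 3*t^3 - 21*t^2 + 30*t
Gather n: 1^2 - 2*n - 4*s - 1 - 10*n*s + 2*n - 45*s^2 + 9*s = -10*n*s - 45*s^2 + 5*s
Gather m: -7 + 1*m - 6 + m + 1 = 2*m - 12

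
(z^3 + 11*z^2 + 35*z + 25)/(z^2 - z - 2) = (z^2 + 10*z + 25)/(z - 2)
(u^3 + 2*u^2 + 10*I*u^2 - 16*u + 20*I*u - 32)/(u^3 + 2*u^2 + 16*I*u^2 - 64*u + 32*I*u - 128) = (u + 2*I)/(u + 8*I)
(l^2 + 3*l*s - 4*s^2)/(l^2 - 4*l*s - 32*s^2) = (-l + s)/(-l + 8*s)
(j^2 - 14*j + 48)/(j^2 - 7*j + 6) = (j - 8)/(j - 1)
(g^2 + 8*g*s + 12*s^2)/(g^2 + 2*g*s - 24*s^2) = (-g - 2*s)/(-g + 4*s)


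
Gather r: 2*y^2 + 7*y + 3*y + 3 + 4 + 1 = 2*y^2 + 10*y + 8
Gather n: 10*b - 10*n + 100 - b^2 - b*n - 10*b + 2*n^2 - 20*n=-b^2 + 2*n^2 + n*(-b - 30) + 100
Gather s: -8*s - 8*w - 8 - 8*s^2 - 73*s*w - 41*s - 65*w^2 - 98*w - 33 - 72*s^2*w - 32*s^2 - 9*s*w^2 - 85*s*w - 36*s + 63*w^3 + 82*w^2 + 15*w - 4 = s^2*(-72*w - 40) + s*(-9*w^2 - 158*w - 85) + 63*w^3 + 17*w^2 - 91*w - 45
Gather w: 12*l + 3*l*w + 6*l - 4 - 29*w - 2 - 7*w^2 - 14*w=18*l - 7*w^2 + w*(3*l - 43) - 6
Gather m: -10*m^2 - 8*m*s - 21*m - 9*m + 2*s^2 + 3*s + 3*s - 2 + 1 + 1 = -10*m^2 + m*(-8*s - 30) + 2*s^2 + 6*s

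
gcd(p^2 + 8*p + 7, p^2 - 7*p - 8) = p + 1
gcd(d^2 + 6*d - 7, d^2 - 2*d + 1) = d - 1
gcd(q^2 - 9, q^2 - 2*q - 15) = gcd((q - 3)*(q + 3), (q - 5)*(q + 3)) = q + 3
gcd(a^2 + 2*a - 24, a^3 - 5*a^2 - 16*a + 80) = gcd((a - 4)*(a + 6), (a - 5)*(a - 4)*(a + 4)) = a - 4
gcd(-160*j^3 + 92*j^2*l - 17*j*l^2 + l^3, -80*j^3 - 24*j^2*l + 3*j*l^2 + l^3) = 5*j - l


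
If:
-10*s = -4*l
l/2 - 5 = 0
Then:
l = 10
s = 4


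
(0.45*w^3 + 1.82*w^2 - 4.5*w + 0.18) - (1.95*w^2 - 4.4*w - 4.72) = 0.45*w^3 - 0.13*w^2 - 0.0999999999999996*w + 4.9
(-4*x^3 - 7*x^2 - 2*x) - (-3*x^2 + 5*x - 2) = -4*x^3 - 4*x^2 - 7*x + 2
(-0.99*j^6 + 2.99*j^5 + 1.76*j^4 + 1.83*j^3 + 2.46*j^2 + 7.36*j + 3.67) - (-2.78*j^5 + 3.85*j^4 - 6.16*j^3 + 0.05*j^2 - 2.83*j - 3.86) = -0.99*j^6 + 5.77*j^5 - 2.09*j^4 + 7.99*j^3 + 2.41*j^2 + 10.19*j + 7.53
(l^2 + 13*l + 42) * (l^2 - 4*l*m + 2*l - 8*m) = l^4 - 4*l^3*m + 15*l^3 - 60*l^2*m + 68*l^2 - 272*l*m + 84*l - 336*m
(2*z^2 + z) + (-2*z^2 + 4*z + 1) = 5*z + 1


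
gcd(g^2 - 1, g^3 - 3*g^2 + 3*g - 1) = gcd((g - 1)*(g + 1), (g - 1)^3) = g - 1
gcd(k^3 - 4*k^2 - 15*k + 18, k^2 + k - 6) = k + 3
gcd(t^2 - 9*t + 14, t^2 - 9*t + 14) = t^2 - 9*t + 14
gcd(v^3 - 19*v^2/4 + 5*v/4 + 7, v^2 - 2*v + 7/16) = v - 7/4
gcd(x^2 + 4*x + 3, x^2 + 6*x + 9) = x + 3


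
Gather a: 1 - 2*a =1 - 2*a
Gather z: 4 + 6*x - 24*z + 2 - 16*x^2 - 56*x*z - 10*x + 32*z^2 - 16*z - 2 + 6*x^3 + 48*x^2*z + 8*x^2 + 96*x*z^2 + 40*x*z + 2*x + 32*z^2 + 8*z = 6*x^3 - 8*x^2 - 2*x + z^2*(96*x + 64) + z*(48*x^2 - 16*x - 32) + 4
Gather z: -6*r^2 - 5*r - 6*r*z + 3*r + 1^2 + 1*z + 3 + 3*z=-6*r^2 - 2*r + z*(4 - 6*r) + 4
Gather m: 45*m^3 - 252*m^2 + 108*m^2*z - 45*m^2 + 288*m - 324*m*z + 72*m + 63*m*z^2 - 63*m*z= 45*m^3 + m^2*(108*z - 297) + m*(63*z^2 - 387*z + 360)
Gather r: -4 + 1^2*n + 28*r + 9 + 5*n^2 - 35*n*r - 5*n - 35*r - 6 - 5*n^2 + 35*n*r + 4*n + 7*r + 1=0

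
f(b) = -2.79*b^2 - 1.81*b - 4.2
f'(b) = -5.58*b - 1.81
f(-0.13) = -4.01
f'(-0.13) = -1.08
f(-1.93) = -11.10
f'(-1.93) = 8.96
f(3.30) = -40.56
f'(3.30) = -20.22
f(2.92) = -33.27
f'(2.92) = -18.10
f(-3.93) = -40.18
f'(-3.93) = 20.12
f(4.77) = -76.31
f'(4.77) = -28.43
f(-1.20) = -6.05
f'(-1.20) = 4.89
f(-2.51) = -17.23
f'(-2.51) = 12.20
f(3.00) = -34.74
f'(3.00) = -18.55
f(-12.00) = -384.24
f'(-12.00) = 65.15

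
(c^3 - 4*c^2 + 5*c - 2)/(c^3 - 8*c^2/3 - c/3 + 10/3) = 3*(c^2 - 2*c + 1)/(3*c^2 - 2*c - 5)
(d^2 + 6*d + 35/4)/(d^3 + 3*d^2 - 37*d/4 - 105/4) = 1/(d - 3)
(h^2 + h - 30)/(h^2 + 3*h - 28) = (h^2 + h - 30)/(h^2 + 3*h - 28)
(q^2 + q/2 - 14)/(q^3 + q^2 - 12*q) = (q - 7/2)/(q*(q - 3))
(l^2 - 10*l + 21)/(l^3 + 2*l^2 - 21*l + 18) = (l - 7)/(l^2 + 5*l - 6)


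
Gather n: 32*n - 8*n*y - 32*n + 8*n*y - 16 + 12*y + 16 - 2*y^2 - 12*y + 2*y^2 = 0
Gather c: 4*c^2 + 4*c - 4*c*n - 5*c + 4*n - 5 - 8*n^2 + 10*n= 4*c^2 + c*(-4*n - 1) - 8*n^2 + 14*n - 5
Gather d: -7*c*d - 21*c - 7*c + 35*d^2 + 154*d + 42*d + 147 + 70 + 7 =-28*c + 35*d^2 + d*(196 - 7*c) + 224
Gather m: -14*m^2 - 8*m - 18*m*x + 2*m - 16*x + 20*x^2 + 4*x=-14*m^2 + m*(-18*x - 6) + 20*x^2 - 12*x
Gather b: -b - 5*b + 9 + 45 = 54 - 6*b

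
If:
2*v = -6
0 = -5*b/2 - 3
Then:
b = -6/5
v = -3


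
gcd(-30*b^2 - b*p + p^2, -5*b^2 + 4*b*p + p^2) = 5*b + p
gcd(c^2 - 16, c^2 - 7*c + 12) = c - 4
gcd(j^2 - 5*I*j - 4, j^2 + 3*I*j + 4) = j - I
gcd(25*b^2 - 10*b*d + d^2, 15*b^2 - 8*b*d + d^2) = 5*b - d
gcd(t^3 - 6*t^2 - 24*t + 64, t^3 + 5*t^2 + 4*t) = t + 4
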